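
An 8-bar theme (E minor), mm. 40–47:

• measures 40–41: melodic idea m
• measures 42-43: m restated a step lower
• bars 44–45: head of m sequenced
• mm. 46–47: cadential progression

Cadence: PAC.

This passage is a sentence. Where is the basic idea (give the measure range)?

The presentation of a sentence is the basic idea (measures 40–41) plus its repetition (mm. 42–43); the basic idea is therefore mm. 40-41.

measures 40–41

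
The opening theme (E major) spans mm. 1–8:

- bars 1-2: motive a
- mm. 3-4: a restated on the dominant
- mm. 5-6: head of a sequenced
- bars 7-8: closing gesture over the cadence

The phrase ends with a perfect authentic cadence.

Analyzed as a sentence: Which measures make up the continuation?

After the presentation (mm. 1–4), the continuation covers the fragmentation through the cadence: measures 5–8.

measures 5–8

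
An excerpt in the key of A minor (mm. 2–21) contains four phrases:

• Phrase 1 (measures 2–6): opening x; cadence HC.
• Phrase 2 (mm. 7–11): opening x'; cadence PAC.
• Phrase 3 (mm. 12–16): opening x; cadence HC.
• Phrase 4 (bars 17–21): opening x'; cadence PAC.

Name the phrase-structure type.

repeated period

The cadence pattern HC–PAC–HC–PAC is weak–strong twice, and phrases 3–4 restate phrases 1–2: a period heard twice, not a double period (which would end weakly at phrase 2).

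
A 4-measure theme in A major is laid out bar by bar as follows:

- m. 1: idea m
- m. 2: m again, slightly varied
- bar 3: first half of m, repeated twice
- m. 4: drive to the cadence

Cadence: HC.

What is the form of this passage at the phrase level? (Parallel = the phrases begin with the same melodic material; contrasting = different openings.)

sentence

Basic idea (m. 1) + its repetition (bar 2) form the presentation; fragmentation and cadence (measures 3-4) form the continuation — the 4-bar whole is a sentence.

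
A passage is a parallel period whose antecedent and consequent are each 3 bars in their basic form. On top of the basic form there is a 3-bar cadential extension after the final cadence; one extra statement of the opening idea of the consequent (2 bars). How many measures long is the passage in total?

11 measures

Basic parallel period: 3 + 3 = 6 bars.
6 (basic form) + 3 (cadential extension) + 2 (extra statement) = 11.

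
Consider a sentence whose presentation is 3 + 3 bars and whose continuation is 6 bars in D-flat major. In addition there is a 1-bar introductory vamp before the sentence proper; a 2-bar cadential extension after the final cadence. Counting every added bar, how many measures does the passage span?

15 measures

Basic sentence: 3 + 3 + 6 = 12 bars.
12 (basic form) + 1 (introduction) + 2 (cadential extension) = 15.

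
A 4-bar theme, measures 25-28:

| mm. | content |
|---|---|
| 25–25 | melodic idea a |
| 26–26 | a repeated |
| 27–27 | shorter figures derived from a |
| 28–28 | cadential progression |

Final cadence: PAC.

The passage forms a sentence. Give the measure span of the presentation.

measures 25–26

The presentation of a sentence is the basic idea (measure 25) plus its repetition (m. 26); the presentation is therefore mm. 25-26.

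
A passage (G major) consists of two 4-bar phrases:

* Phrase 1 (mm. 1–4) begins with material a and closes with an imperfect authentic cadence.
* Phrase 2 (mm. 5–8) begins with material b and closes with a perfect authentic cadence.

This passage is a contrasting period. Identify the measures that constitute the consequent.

The antecedent is the phrase ending with the weaker cadence (imperfect authentic cadence, phrase 1) and the consequent the one ending more conclusively (perfect authentic cadence, phrase 2); the consequent is bars 5–8.

measures 5–8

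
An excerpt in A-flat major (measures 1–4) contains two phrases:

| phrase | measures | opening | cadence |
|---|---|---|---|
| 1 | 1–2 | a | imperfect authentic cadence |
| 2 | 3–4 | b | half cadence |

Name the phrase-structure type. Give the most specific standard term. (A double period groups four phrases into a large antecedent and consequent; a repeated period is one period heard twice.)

phrase group

The second phrase closes with a half cadence, which is not stronger than the first phrase's imperfect authentic cadence; without a weak→strong cadential pair there is no antecedent–consequent relationship, so this is a phrase group rather than a period.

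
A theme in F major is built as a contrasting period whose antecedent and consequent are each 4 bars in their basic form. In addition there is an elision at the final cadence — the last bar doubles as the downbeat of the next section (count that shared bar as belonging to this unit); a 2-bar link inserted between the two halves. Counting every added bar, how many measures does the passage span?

10 measures

Basic contrasting period: 4 + 4 = 8 bars.
8 (basic form) + 2 (link) = 10.
The elision shares a bar with the next section but does not change this unit's count.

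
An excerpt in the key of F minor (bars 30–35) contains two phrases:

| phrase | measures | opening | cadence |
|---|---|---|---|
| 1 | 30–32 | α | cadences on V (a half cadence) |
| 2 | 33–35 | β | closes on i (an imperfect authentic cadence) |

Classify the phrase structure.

contrasting period

Phrase 1 ends with a half cadence (weaker) and phrase 2 with an imperfect authentic cadence (stronger): antecedent + consequent = a period.
The two phrases open with different material (α / β), so the period is contrasting.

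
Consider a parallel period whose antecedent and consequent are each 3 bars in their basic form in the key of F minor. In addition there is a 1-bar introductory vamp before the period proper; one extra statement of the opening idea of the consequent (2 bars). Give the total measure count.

9 measures

Basic parallel period: 3 + 3 = 6 bars.
6 (basic form) + 1 (introduction) + 2 (extra statement) = 9.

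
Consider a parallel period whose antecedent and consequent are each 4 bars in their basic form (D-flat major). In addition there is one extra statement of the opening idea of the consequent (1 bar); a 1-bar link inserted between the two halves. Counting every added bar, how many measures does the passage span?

10 measures

Basic parallel period: 4 + 4 = 8 bars.
8 (basic form) + 1 (extra statement) + 1 (link) = 10.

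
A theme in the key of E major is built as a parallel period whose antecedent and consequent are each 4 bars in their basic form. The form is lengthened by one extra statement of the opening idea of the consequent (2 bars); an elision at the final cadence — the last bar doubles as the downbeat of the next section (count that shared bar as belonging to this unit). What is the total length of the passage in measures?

10 measures

Basic parallel period: 4 + 4 = 8 bars.
8 (basic form) + 2 (extra statement) = 10.
The elision shares a bar with the next section but does not change this unit's count.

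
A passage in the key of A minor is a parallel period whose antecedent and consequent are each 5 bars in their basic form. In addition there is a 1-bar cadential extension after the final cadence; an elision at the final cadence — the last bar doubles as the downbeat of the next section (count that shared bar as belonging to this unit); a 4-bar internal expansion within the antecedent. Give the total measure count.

Basic parallel period: 5 + 5 = 10 bars.
10 (basic form) + 1 (cadential extension) + 4 (internal expansion) = 15.
The elision shares a bar with the next section but does not change this unit's count.

15 measures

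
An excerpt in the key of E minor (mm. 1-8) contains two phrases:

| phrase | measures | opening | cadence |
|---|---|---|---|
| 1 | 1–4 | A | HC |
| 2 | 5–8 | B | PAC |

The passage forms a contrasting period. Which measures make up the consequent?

measures 5–8

The phrase ending with the weaker cadence (half cadence) is the antecedent; the one ending more conclusively (perfect authentic cadence) is the consequent. The consequent is measures 5–8.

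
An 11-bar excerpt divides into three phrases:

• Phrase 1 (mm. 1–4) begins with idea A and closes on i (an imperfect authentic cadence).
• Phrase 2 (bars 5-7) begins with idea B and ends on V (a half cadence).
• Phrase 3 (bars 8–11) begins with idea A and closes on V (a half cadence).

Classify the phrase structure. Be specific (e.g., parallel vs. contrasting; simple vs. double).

The final phrase closes with a half cadence, which is not stronger than the preceding half cadence; the 3 phrases lack an overall antecedent–consequent design and so form a phrase group.

phrase group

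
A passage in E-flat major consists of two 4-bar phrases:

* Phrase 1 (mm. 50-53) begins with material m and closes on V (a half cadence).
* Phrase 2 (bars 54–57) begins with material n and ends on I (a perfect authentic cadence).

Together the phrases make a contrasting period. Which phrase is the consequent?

phrase 2

The phrase ending with the weaker cadence (half cadence) is the antecedent; the one ending more conclusively (perfect authentic cadence) is the consequent. The consequent is phrase 2.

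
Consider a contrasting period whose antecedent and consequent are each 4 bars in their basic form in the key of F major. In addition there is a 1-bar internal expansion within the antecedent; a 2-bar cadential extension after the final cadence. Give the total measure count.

11 measures

Basic contrasting period: 4 + 4 = 8 bars.
8 (basic form) + 1 (internal expansion) + 2 (cadential extension) = 11.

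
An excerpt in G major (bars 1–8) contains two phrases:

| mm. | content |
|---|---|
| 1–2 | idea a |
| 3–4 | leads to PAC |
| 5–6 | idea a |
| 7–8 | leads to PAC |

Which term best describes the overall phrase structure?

Both phrases have the same opening (a) and the same cadence (perfect authentic cadence): the second is a restatement, not a consequent, so this is a repeated phrase rather than a period.

repeated phrase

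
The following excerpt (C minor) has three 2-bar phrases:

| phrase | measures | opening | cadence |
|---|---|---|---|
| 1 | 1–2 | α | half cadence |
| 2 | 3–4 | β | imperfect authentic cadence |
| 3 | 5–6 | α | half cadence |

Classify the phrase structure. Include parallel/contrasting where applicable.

The final phrase closes with a half cadence, which is not stronger than the preceding imperfect authentic cadence; the 3 phrases lack an overall antecedent–consequent design and so form a phrase group.

phrase group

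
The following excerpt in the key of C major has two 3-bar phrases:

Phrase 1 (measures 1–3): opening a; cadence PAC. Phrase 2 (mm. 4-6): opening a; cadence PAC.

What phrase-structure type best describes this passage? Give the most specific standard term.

Both phrases have the same opening (a) and the same cadence (perfect authentic cadence): the second is a restatement, not a consequent, so this is a repeated phrase rather than a period.

repeated phrase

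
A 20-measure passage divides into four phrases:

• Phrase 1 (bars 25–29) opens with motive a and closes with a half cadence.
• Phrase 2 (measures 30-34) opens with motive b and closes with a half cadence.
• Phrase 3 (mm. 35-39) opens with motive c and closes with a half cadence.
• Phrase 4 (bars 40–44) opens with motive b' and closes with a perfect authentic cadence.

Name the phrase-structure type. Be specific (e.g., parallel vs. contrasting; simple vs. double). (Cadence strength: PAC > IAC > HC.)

contrasting double period

Four phrases in two halves: the first half (mm. 25–34) ends with a half cadence, the second (mm. 35–44) with a perfect authentic cadence — a large antecedent–consequent pair, i.e. a double period.
Phrase 3 begins with different material from phrase 1, making it contrasting.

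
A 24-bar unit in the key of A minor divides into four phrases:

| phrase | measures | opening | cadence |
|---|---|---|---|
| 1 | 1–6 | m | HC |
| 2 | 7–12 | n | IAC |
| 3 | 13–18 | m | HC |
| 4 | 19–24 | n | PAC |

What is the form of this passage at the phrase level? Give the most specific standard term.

Four phrases in two halves: the first half (bars 1–12) ends with an imperfect authentic cadence, the second (bars 13–24) with a perfect authentic cadence — a large antecedent–consequent pair, i.e. a double period.
Phrase 3 begins with the same material as phrase 1, making it parallel.

parallel double period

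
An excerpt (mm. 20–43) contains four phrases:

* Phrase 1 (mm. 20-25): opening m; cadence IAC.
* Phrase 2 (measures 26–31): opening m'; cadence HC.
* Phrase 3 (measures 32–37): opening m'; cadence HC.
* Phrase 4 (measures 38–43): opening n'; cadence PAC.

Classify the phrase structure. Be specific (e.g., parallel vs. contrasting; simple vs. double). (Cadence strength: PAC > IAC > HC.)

parallel double period

Four phrases in two halves: the first half (measures 20-31) ends with a half cadence, the second (mm. 32–43) with a perfect authentic cadence — a large antecedent–consequent pair, i.e. a double period.
Phrase 3 begins with the same material as phrase 1, making it parallel.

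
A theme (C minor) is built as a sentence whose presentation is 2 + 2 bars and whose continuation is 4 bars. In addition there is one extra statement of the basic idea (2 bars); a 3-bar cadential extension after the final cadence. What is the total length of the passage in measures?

13 measures

Basic sentence: 2 + 2 + 4 = 8 bars.
8 (basic form) + 2 (extra statement) + 3 (cadential extension) = 13.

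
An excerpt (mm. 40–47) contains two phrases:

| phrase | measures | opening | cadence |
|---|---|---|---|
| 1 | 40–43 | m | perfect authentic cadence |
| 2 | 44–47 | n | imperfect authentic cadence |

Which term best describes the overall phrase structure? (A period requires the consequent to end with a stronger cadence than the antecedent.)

The second phrase closes with an imperfect authentic cadence, which is not stronger than the first phrase's perfect authentic cadence; without a weak→strong cadential pair there is no antecedent–consequent relationship, so this is a phrase group rather than a period.

phrase group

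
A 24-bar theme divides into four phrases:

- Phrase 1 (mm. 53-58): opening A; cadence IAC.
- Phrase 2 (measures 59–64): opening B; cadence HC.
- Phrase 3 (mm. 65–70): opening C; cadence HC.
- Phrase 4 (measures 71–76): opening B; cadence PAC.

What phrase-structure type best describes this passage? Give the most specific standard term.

contrasting double period

Four phrases in two halves: the first half (measures 53–64) ends with a half cadence, the second (bars 65-76) with a perfect authentic cadence — a large antecedent–consequent pair, i.e. a double period.
Phrase 3 begins with different material from phrase 1, making it contrasting.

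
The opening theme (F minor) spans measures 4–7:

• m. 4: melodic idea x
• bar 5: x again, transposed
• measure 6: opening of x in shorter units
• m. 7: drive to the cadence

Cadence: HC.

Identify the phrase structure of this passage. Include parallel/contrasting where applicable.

sentence

Basic idea (m. 4) + its repetition (bar 5) form the presentation; fragmentation and cadence (mm. 6–7) form the continuation — the 4-bar whole is a sentence.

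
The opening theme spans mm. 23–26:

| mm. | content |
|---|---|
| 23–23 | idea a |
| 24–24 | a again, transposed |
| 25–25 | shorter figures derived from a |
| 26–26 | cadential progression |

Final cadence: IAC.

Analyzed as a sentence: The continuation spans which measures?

After the presentation (bars 23-24), the continuation covers the fragmentation through the cadence: mm. 25–26.

measures 25–26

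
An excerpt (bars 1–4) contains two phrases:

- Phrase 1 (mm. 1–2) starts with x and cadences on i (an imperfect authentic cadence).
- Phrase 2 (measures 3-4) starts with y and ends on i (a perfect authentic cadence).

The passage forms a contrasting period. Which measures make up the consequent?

measures 3–4

The phrase ending with the weaker cadence (imperfect authentic cadence) is the antecedent; the one ending more conclusively (perfect authentic cadence) is the consequent. The consequent is measures 3–4.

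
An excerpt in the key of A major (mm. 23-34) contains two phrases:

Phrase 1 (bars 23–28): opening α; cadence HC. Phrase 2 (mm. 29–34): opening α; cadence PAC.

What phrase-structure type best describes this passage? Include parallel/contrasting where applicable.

Phrase 1 ends with a half cadence (weaker) and phrase 2 with a perfect authentic cadence (stronger): antecedent + consequent = a period.
The two phrases open with the same material (α / α), so the period is parallel.

parallel period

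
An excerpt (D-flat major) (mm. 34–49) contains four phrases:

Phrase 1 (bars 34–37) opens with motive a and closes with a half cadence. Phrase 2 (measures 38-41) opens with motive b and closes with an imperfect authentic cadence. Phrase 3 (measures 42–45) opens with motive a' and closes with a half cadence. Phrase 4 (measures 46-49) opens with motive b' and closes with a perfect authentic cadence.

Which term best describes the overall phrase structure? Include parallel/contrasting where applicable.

Four phrases in two halves: the first half (measures 34–41) ends with an imperfect authentic cadence, the second (mm. 42-49) with a perfect authentic cadence — a large antecedent–consequent pair, i.e. a double period.
Phrase 3 begins with the same material as phrase 1, making it parallel.

parallel double period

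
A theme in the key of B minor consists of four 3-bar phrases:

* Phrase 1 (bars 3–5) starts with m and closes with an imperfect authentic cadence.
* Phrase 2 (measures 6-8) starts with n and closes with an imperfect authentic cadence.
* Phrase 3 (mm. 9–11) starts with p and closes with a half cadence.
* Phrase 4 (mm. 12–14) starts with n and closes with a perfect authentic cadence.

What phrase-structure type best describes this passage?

contrasting double period

Four phrases in two halves: the first half (measures 3–8) ends with an imperfect authentic cadence, the second (measures 9–14) with a perfect authentic cadence — a large antecedent–consequent pair, i.e. a double period.
Phrase 3 begins with different material from phrase 1, making it contrasting.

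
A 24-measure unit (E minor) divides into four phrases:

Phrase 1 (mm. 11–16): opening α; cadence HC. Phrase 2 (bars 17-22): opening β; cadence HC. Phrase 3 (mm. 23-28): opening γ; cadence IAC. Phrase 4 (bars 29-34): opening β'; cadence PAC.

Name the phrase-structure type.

contrasting double period

Four phrases in two halves: the first half (measures 11-22) ends with a half cadence, the second (measures 23–34) with a perfect authentic cadence — a large antecedent–consequent pair, i.e. a double period.
Phrase 3 begins with different material from phrase 1, making it contrasting.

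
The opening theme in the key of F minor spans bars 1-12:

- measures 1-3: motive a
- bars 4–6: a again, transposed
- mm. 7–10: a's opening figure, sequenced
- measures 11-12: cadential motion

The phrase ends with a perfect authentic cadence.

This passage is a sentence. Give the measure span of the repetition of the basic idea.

The presentation of a sentence is the basic idea (mm. 1–3) plus its repetition (bars 4–6); the repetition of the basic idea is therefore bars 4-6.

measures 4–6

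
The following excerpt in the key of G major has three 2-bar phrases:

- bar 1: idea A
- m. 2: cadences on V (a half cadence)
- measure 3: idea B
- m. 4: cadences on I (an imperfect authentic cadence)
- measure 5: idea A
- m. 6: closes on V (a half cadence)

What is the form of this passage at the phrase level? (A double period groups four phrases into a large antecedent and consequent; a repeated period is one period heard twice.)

phrase group

The final phrase closes with a half cadence, which is not stronger than the preceding imperfect authentic cadence; the 3 phrases lack an overall antecedent–consequent design and so form a phrase group.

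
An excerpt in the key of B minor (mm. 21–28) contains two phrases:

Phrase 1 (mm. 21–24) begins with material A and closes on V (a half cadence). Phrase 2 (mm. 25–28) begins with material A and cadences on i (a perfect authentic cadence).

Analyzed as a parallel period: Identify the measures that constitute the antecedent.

The antecedent is the phrase ending with the weaker cadence (half cadence, phrase 1) and the consequent the one ending more conclusively (perfect authentic cadence, phrase 2); the antecedent is measures 21–24.

measures 21–24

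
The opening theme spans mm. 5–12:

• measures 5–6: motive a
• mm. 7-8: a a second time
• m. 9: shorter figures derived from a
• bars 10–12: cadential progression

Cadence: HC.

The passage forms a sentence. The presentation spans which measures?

The presentation of a sentence is the basic idea (measures 5-6) plus its repetition (mm. 7–8); the presentation is therefore bars 5-8.

measures 5–8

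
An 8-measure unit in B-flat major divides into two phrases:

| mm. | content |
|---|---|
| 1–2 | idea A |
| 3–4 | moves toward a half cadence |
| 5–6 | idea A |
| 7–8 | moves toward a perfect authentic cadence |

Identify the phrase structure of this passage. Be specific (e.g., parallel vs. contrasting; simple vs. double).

parallel period

Phrase 1 ends with a half cadence (weaker) and phrase 2 with a perfect authentic cadence (stronger): antecedent + consequent = a period.
The two phrases open with the same material (A / A), so the period is parallel.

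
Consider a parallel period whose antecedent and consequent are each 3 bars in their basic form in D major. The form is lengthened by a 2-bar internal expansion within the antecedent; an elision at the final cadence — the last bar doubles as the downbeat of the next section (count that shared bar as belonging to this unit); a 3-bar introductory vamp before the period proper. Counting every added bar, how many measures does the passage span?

Basic parallel period: 3 + 3 = 6 bars.
6 (basic form) + 2 (internal expansion) + 3 (introduction) = 11.
The elision shares a bar with the next section but does not change this unit's count.

11 measures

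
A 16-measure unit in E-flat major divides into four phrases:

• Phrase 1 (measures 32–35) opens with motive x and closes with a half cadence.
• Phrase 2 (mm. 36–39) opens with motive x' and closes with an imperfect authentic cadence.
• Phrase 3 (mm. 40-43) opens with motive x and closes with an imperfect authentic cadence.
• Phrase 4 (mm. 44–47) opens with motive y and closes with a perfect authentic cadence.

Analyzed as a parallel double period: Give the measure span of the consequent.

In a double period the four phrases pair into a large antecedent (phrases 1–2, ending imperfect authentic cadence) and a large consequent (phrases 3–4, ending perfect authentic cadence). The consequent spans measures 40–47.

measures 40–47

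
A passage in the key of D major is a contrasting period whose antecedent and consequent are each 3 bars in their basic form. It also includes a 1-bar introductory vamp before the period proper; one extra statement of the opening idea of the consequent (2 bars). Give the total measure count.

Basic contrasting period: 3 + 3 = 6 bars.
6 (basic form) + 1 (introduction) + 2 (extra statement) = 9.

9 measures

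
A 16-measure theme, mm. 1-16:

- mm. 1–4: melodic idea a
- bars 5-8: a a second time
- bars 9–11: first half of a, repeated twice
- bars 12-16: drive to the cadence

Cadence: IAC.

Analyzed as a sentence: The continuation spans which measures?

After the presentation (mm. 1–8), the continuation covers the fragmentation through the cadence: mm. 9–16.

measures 9–16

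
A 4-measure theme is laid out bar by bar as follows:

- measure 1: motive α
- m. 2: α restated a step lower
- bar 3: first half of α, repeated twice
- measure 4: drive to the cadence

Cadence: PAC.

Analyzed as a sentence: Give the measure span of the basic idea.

measures 1–1

The presentation of a sentence is the basic idea (m. 1) plus its repetition (measure 2); the basic idea is therefore measure 1.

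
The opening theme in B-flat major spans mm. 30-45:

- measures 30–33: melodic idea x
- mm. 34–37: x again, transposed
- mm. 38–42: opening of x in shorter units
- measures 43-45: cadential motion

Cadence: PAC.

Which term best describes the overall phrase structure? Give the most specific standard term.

Basic idea (bars 30–33) + its repetition (measures 34-37) form the presentation; fragmentation and cadence (mm. 38-45) form the continuation — the 16-bar whole is a sentence.

sentence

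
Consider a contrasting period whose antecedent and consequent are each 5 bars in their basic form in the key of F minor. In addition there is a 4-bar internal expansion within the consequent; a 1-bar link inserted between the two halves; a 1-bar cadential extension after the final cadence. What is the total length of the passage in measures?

Basic contrasting period: 5 + 5 = 10 bars.
10 (basic form) + 4 (internal expansion) + 1 (link) + 1 (cadential extension) = 16.

16 measures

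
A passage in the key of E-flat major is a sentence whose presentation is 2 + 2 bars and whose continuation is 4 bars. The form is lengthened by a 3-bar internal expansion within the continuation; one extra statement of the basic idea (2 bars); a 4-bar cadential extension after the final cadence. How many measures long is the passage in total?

17 measures

Basic sentence: 2 + 2 + 4 = 8 bars.
8 (basic form) + 3 (internal expansion) + 2 (extra statement) + 4 (cadential extension) = 17.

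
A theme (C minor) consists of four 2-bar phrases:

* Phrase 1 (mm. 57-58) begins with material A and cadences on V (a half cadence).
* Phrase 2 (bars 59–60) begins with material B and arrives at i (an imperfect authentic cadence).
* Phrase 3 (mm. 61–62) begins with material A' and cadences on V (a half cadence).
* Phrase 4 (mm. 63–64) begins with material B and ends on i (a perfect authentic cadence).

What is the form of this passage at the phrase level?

parallel double period

Four phrases in two halves: the first half (measures 57–60) ends with an imperfect authentic cadence, the second (measures 61–64) with a perfect authentic cadence — a large antecedent–consequent pair, i.e. a double period.
Phrase 3 begins with the same material as phrase 1, making it parallel.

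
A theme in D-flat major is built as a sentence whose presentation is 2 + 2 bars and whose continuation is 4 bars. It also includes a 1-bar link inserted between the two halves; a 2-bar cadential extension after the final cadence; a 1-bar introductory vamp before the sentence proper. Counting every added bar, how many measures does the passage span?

Basic sentence: 2 + 2 + 4 = 8 bars.
8 (basic form) + 1 (link) + 2 (cadential extension) + 1 (introduction) = 12.

12 measures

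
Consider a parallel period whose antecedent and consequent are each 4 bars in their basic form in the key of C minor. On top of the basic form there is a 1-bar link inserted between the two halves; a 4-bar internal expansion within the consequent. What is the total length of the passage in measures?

Basic parallel period: 4 + 4 = 8 bars.
8 (basic form) + 1 (link) + 4 (internal expansion) = 13.

13 measures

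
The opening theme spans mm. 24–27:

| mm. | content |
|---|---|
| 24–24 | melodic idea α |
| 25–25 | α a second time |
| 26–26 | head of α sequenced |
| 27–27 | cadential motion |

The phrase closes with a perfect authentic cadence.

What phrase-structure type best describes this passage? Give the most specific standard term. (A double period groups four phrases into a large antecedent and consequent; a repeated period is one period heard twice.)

sentence

Basic idea (m. 24) + its repetition (m. 25) form the presentation; fragmentation and cadence (bars 26–27) form the continuation — the 4-bar whole is a sentence.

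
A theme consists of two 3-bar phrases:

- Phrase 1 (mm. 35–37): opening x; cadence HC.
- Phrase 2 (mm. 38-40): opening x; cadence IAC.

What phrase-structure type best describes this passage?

parallel period

Phrase 1 ends with a half cadence (weaker) and phrase 2 with an imperfect authentic cadence (stronger): antecedent + consequent = a period.
The two phrases open with the same material (x / x), so the period is parallel.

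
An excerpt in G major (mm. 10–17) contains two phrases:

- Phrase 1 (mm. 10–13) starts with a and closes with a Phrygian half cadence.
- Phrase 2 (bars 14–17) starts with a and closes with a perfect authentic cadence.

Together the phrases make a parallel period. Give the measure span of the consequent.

measures 14–17

The phrase ending with the weaker cadence (Phrygian half cadence) is the antecedent; the one ending more conclusively (perfect authentic cadence) is the consequent. The consequent is measures 14–17.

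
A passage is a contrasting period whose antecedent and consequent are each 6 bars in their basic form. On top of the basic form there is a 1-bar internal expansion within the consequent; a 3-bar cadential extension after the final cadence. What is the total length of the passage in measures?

Basic contrasting period: 6 + 6 = 12 bars.
12 (basic form) + 1 (internal expansion) + 3 (cadential extension) = 16.

16 measures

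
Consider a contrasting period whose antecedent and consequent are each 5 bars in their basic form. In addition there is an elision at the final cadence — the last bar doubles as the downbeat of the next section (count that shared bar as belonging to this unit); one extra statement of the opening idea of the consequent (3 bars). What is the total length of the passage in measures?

Basic contrasting period: 5 + 5 = 10 bars.
10 (basic form) + 3 (extra statement) = 13.
The elision shares a bar with the next section but does not change this unit's count.

13 measures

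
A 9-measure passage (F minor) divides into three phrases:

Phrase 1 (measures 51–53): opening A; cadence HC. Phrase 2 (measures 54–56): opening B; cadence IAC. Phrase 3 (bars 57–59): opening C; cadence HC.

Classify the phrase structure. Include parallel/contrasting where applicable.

The final phrase closes with a half cadence, which is not stronger than the preceding imperfect authentic cadence; the 3 phrases lack an overall antecedent–consequent design and so form a phrase group.

phrase group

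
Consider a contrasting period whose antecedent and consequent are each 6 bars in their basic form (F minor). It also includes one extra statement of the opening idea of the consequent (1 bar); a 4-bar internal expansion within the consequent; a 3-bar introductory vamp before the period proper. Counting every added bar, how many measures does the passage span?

Basic contrasting period: 6 + 6 = 12 bars.
12 (basic form) + 1 (extra statement) + 4 (internal expansion) + 3 (introduction) = 20.

20 measures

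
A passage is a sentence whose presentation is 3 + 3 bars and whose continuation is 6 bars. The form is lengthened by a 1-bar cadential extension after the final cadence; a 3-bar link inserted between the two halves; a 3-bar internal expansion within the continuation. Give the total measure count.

Basic sentence: 3 + 3 + 6 = 12 bars.
12 (basic form) + 1 (cadential extension) + 3 (link) + 3 (internal expansion) = 19.

19 measures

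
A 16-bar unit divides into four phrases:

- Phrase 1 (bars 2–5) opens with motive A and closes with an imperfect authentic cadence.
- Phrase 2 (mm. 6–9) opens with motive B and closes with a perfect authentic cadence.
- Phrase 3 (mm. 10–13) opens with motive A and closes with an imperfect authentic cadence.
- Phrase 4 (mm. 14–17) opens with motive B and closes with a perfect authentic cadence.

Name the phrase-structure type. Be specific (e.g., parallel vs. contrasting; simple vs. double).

The cadence pattern IAC–PAC–IAC–PAC is weak–strong twice, and phrases 3–4 restate phrases 1–2: a period heard twice, not a double period (which would end weakly at phrase 2).

repeated period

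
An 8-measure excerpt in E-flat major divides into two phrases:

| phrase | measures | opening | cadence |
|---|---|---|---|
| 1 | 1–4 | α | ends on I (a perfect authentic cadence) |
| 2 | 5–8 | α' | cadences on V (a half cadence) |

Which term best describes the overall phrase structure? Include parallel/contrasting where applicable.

phrase group

The second phrase closes with a half cadence, which is not stronger than the first phrase's perfect authentic cadence; without a weak→strong cadential pair there is no antecedent–consequent relationship, so this is a phrase group rather than a period.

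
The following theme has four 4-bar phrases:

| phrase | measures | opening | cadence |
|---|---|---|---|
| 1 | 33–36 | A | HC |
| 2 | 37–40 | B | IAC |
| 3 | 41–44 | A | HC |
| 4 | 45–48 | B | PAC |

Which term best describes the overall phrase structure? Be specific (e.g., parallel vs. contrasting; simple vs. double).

Four phrases in two halves: the first half (mm. 33-40) ends with an imperfect authentic cadence, the second (mm. 41–48) with a perfect authentic cadence — a large antecedent–consequent pair, i.e. a double period.
Phrase 3 begins with the same material as phrase 1, making it parallel.

parallel double period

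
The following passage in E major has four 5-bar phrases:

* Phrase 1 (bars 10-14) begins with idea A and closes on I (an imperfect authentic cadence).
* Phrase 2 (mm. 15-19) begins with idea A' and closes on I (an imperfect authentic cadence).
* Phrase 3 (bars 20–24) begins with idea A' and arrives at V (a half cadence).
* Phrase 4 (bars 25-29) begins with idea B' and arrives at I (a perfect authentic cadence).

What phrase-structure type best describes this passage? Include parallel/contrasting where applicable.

parallel double period

Four phrases in two halves: the first half (mm. 10–19) ends with an imperfect authentic cadence, the second (mm. 20–29) with a perfect authentic cadence — a large antecedent–consequent pair, i.e. a double period.
Phrase 3 begins with the same material as phrase 1, making it parallel.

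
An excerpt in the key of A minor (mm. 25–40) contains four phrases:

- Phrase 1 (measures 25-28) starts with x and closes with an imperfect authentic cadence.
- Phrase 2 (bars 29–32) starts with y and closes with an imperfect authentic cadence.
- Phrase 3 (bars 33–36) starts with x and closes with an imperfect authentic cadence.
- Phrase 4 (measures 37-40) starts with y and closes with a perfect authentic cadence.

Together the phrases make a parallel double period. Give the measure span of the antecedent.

measures 25–32

In a double period the first pair of phrases (ending imperfect authentic cadence) is the large antecedent and the second pair (ending perfect authentic cadence) is the large consequent; the antecedent is measures 25–32.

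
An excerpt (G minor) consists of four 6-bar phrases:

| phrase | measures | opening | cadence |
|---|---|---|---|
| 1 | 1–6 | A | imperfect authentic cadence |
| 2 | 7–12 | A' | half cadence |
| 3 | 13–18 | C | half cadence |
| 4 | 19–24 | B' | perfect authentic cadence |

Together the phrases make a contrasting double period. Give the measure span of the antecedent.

measures 1–12

In a double period the first pair of phrases (ending half cadence) is the large antecedent and the second pair (ending perfect authentic cadence) is the large consequent; the antecedent is measures 1–12.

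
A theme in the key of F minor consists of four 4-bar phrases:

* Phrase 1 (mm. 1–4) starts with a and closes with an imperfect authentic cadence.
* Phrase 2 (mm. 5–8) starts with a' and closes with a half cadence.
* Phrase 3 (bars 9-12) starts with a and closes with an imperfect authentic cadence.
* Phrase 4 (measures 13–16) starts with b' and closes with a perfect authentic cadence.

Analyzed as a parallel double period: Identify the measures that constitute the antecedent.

measures 1–8

In a double period the four phrases pair into a large antecedent (phrases 1–2, ending half cadence) and a large consequent (phrases 3–4, ending perfect authentic cadence). The antecedent spans mm. 1–8.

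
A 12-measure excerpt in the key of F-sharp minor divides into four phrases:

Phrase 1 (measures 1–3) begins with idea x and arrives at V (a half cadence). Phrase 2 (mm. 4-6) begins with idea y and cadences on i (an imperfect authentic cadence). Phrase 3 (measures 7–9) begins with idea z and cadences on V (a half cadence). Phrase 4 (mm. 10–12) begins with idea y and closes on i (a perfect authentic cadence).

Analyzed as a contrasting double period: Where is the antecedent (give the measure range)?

In a double period the four phrases pair into a large antecedent (phrases 1–2, ending imperfect authentic cadence) and a large consequent (phrases 3–4, ending perfect authentic cadence). The antecedent spans bars 1–6.

measures 1–6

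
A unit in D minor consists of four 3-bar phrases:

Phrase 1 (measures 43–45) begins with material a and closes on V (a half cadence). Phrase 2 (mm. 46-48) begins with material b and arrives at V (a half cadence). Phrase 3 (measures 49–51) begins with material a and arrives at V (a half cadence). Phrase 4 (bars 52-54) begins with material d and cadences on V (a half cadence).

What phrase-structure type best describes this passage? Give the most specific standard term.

phrase group

Phrase 4 ends with a half cadence, no stronger than phrase 2's half cadence, so the four phrases do not form a double period; nor do phrases 3–4 duplicate 1–2, so it is not a repeated period. With no phrase reaching a conclusive cadence, the passage is a phrase group.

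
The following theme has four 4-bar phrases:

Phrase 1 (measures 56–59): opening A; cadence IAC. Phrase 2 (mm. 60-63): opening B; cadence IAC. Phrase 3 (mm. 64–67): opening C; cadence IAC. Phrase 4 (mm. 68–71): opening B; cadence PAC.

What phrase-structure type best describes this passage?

contrasting double period

Four phrases in two halves: the first half (measures 56-63) ends with an imperfect authentic cadence, the second (measures 64–71) with a perfect authentic cadence — a large antecedent–consequent pair, i.e. a double period.
Phrase 3 begins with different material from phrase 1, making it contrasting.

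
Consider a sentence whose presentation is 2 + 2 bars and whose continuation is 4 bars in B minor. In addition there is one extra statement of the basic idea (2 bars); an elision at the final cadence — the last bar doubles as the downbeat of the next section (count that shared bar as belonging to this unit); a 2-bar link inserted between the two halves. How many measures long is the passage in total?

12 measures

Basic sentence: 2 + 2 + 4 = 8 bars.
8 (basic form) + 2 (extra statement) + 2 (link) = 12.
The elision shares a bar with the next section but does not change this unit's count.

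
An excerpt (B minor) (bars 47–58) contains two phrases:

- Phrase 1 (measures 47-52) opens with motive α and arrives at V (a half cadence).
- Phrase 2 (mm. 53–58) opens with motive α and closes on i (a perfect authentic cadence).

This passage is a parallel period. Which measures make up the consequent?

measures 53–58

The antecedent is the phrase ending with the weaker cadence (half cadence, phrase 1) and the consequent the one ending more conclusively (perfect authentic cadence, phrase 2); the consequent is bars 53-58.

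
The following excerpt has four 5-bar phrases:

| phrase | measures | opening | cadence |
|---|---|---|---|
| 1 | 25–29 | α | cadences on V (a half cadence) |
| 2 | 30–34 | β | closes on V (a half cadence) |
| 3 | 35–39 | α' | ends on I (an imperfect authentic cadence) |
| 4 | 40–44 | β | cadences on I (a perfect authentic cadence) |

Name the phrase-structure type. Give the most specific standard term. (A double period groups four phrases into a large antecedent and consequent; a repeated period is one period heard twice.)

Four phrases in two halves: the first half (measures 25-34) ends with a half cadence, the second (mm. 35-44) with a perfect authentic cadence — a large antecedent–consequent pair, i.e. a double period.
Phrase 3 begins with the same material as phrase 1, making it parallel.

parallel double period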